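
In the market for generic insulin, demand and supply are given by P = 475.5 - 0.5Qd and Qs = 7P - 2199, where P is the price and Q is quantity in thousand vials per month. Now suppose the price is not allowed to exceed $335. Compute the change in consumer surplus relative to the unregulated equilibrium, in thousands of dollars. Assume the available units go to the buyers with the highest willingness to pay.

Rearranging demand gives Qd = 951 - 2P. In a free market, 951 - 2P = 7P - 2199 gives the equilibrium P* = 350, Q* = 251.
The ceiling of 335 is below the equilibrium price 350, so it binds.
At P = 335: Qd = 951 - 2·335 = 281 and Qs = 7·335 - 2199 = 146.
Consumer surplus without the control is ½ · (475.5 - 350) · 251 = 15750.25.
With the ceiling, 146 units are sold at 335 (assume they go to the highest-value buyers). The demand price at Q = 146 is 402.5, so CS = ½ · [(475.5 - 335) + (402.5 - 335)] · 146 = 15184.
Change in consumer surplus = 15184 - 15750.25 = -566.25.

-566.25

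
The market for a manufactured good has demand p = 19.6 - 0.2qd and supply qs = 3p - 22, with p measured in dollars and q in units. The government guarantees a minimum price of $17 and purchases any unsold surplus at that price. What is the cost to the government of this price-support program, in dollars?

Rearranging demand gives qd = 98 - 5p. Equilibrium: 98 - 5p = 3p - 22, so 120 = 8p and p* = 15, q* = 23.
Since 17 > 15, the floor is binding.
At p = 17: qd = 98 - 5·17 = 13 and qs = 3·17 - 22 = 29.
Surplus = qs - qd = 16.
Government expenditure = surplus × support price = 16 × 17 = 272.

272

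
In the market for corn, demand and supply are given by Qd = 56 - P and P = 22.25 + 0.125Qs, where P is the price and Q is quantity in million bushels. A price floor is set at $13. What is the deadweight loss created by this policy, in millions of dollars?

0

Rearranging supply gives Qs = 8P - 178. Without the control the market clears where 56 - P = 8P - 178, i.e. P* = 26 and Q* = 30.
Since 13 is below P* = 26, the floor does not bind and the free-market outcome prevails.
Since the control does not bind, no trades are prevented and deadweight loss is zero.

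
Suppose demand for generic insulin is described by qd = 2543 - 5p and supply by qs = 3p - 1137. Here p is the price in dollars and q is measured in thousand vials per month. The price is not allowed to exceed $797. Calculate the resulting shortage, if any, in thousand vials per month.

Equilibrium: 2543 - 5p = 3p - 1137, so 3680 = 8p and p* = 460, q* = 243.
The ceiling of 797 is above the equilibrium price 460, so it is not binding; the market clears at p* = 460, q* = 243.
Since the control does not bind, there is no shortage.

0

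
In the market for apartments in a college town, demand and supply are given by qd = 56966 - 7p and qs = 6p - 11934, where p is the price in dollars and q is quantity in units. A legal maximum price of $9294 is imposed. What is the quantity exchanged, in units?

19866

Equilibrium: 56966 - 7p = 6p - 11934, so 68900 = 13p and p* = 5300, q* = 19866.
The ceiling of 9294 is above the equilibrium price 5300, so it is not binding; the market clears at p* = 5300, q* = 19866.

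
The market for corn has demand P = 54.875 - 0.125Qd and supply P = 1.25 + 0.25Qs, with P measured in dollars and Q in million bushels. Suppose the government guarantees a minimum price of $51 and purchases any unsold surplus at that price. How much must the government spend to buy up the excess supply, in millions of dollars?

8568

Rearranging demand gives Qd = 439 - 8P; rearranging supply gives Qs = 4P - 5. In a free market, 439 - 8P = 4P - 5 gives the equilibrium P* = 37, Q* = 143.
The floor of 51 is above the equilibrium price 37, so it binds.
At P = 51: Qd = 439 - 8·51 = 31 and Qs = 4·51 - 5 = 199.
Surplus = Qs - Qd = 168.
Government expenditure = surplus × support price = 168 × 51 = 8568.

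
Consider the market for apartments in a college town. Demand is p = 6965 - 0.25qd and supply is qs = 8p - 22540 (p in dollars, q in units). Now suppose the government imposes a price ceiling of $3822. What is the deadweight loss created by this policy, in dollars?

Rearranging demand gives qd = 27860 - 4p. Equilibrium: 27860 - 4p = 8p - 22540, so 50400 = 12p and p* = 4200, q* = 11060.
Since 3822 < 4200, the ceiling is binding.
At p = 3822: qd = 27860 - 4·3822 = 12572 and qs = 8·3822 - 22540 = 8036.
Quantity traded falls to 8036. At q = 8036 the demand price is (27860 - 8036)/4 = 4956 and the supply price is (22540 + 8036)/8 = 3822.
Deadweight loss = ½ · (4956 - 3822) · (11060 - 8036) = ½ · 1134 · 3024 = 1714608.

1714608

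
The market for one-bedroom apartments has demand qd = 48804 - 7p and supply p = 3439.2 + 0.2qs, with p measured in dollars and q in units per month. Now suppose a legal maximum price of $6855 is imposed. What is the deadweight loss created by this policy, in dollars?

0

Rearranging supply gives qs = 5p - 17196. In a free market, 48804 - 7p = 5p - 17196 gives the equilibrium p* = 5500, q* = 10304.
Since 6855 is above p* = 5500, the ceiling does not bind and the free-market outcome prevails.
Since the control does not bind, no trades are prevented and deadweight loss is zero.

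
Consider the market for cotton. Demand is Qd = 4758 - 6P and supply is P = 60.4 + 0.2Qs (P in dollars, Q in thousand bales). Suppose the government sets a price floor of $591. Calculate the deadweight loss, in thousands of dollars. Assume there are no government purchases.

113262.6

Rearranging supply gives Qs = 5P - 302. Setting quantity demanded equal to quantity supplied, 4758 - 6P = 5P - 302, gives P* = 460 and Q* = 1998.
The floor of 591 is above the equilibrium price 460, so it binds.
At P = 591: Qd = 4758 - 6·591 = 1212 and Qs = 5·591 - 302 = 2653.
Quantity traded falls to 1212. At Q = 1212 the demand price is (4758 - 1212)/6 = 591 and the supply price is (302 + 1212)/5 = 302.8.
Deadweight loss = ½ · (591 - 302.8) · (1998 - 1212) = ½ · 288.2 · 786 = 113262.6.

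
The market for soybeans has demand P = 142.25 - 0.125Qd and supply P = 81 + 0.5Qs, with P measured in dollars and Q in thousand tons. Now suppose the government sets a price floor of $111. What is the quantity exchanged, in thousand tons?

98

Rearranging demand gives Qd = 1138 - 8P; rearranging supply gives Qs = 2P - 162. Equilibrium: 1138 - 8P = 2P - 162, so 1300 = 10P and P* = 130, Q* = 98.
The floor of 111 is below the equilibrium price 130, so it is not binding; the market clears at P* = 130, Q* = 98.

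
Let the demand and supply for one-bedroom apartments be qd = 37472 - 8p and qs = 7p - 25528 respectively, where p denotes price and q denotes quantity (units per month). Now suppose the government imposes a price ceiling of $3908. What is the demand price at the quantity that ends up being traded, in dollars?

4455.5

Equilibrium: 37472 - 8p = 7p - 25528, so 63000 = 15p and p* = 4200, q* = 3872.
Because the ceiling (3908) lies below the market-clearing price, it is binding.
At p = 3908: qd = 37472 - 8·3908 = 6208 and qs = 7·3908 - 25528 = 1828.
Only 1828 units reach the market. On the demand curve, the marginal buyer's willingness to pay at q = 1828 is (37472 - 1828)/8 = 4455.5.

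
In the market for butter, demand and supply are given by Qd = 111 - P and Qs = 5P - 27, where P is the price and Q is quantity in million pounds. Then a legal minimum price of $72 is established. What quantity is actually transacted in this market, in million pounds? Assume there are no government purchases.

39

Without the control the market clears where 111 - P = 5P - 27, i.e. P* = 23 and Q* = 88.
Since 72 > 23, the floor is binding.
At P = 72: Qd = 111 - 72 = 39 and Qs = 5·72 - 27 = 333.
The quantity actually transacted is the short side, demand: 39.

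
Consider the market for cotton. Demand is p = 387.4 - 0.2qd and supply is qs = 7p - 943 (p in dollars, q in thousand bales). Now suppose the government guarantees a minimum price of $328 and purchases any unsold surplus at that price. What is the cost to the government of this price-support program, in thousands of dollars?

346368

Rearranging demand gives qd = 1937 - 5p. Equilibrium: 1937 - 5p = 7p - 943, so 2880 = 12p and p* = 240, q* = 737.
The floor of 328 is above the equilibrium price 240, so it binds.
At p = 328: qd = 1937 - 5·328 = 297 and qs = 7·328 - 943 = 1353.
Surplus = qs - qd = 1056.
Government expenditure = surplus × support price = 1056 × 328 = 346368.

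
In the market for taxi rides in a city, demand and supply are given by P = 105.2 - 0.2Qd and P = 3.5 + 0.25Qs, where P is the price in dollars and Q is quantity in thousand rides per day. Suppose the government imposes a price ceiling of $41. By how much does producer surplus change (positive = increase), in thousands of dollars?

Rearranging demand gives Qd = 526 - 5P; rearranging supply gives Qs = 4P - 14. Equilibrium: 526 - 5P = 4P - 14, so 540 = 9P and P* = 60, Q* = 226.
Because the ceiling (41) lies below the market-clearing price, it is binding.
At P = 41: Qd = 526 - 5·41 = 321 and Qs = 4·41 - 14 = 150.
Producer surplus without the control is ½ · (60 - 3.5) · 226 = 6384.5.
With the ceiling, producers sell 150 units at 41, so PS = ½ · (41 - 3.5) · 150 = 2812.5.
Change in producer surplus = 2812.5 - 6384.5 = -3572.

-3572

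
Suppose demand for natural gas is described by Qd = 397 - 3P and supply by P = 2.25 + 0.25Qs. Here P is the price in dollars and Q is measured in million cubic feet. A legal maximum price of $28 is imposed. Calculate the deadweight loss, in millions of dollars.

Rearranging supply gives Qs = 4P - 9. Without the control the market clears where 397 - 3P = 4P - 9, i.e. P* = 58 and Q* = 223.
The ceiling of 28 is below the equilibrium price 58, so it binds.
At P = 28: Qd = 397 - 3·28 = 313 and Qs = 4·28 - 9 = 103.
Quantity traded falls to 103. At Q = 103 the demand price is (397 - 103)/3 = 98 and the supply price is (9 + 103)/4 = 28.
Deadweight loss = ½ · (98 - 28) · (223 - 103) = ½ · 70 · 120 = 4200.

4200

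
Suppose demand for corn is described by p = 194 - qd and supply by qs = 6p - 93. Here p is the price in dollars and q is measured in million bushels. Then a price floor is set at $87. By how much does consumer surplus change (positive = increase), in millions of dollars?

Rearranging demand gives qd = 194 - p. In a free market, 194 - p = 6p - 93 gives the equilibrium p* = 41, q* = 153.
Since 87 > 41, the floor is binding.
At p = 87: qd = 194 - 87 = 107 and qs = 6·87 - 93 = 429.
Consumer surplus without the control is ½ · (194 - 41) · 153 = 11704.5.
With the floor, consumers buy 107 units at 87, so CS = ½ · (194 - 87) · 107 = 5724.5.
Change in consumer surplus = 5724.5 - 11704.5 = -5980.

-5980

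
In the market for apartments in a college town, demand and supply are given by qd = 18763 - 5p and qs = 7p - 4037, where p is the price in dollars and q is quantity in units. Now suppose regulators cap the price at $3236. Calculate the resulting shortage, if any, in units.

0

Without the control the market clears where 18763 - 5p = 7p - 4037, i.e. p* = 1900 and q* = 9263.
Since 3236 is above p* = 1900, the ceiling does not bind and the free-market outcome prevails.
Since the control does not bind, there is no shortage.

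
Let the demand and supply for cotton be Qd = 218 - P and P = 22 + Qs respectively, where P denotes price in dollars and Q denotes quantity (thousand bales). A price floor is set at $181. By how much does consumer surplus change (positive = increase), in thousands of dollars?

-4117.5

Rearranging supply gives Qs = P - 22. In a free market, 218 - P = P - 22 gives the equilibrium P* = 120, Q* = 98.
Because the floor (181) lies above the market-clearing price, it is binding.
At P = 181: Qd = 218 - 181 = 37 and Qs = 181 - 22 = 159.
Consumer surplus without the control is ½ · (218 - 120) · 98 = 4802.
With the floor, consumers buy 37 units at 181, so CS = ½ · (218 - 181) · 37 = 684.5.
Change in consumer surplus = 684.5 - 4802 = -4117.5.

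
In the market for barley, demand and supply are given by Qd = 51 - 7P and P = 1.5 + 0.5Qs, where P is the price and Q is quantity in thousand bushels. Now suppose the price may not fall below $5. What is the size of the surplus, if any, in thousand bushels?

0

Rearranging supply gives Qs = 2P - 3. Setting quantity demanded equal to quantity supplied, 51 - 7P = 2P - 3, gives P* = 6 and Q* = 9.
Since 5 is below P* = 6, the floor does not bind and the free-market outcome prevails.
Since the control does not bind, there is no surplus.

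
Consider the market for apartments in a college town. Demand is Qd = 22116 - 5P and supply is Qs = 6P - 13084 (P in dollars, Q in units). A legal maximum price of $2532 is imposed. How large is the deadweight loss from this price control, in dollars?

2945078.4

Without the control the market clears where 22116 - 5P = 6P - 13084, i.e. P* = 3200 and Q* = 6116.
Because the ceiling (2532) lies below the market-clearing price, it is binding.
At P = 2532: Qd = 22116 - 5·2532 = 9456 and Qs = 6·2532 - 13084 = 2108.
Quantity traded falls to 2108. At Q = 2108 the demand price is (22116 - 2108)/5 = 4001.6 and the supply price is (13084 + 2108)/6 = 2532.
Deadweight loss = ½ · (4001.6 - 2532) · (6116 - 2108) = ½ · 1469.6 · 4008 = 2945078.4.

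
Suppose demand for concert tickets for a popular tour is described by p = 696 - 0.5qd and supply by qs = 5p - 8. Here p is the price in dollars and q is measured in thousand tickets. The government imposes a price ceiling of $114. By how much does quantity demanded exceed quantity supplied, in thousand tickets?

Rearranging demand gives qd = 1392 - 2p. In a free market, 1392 - 2p = 5p - 8 gives the equilibrium p* = 200, q* = 992.
Since 114 < 200, the ceiling is binding.
At p = 114: qd = 1392 - 2·114 = 1164 and qs = 5·114 - 8 = 562.
Shortage = qd - qs = 1164 - 562 = 602.

602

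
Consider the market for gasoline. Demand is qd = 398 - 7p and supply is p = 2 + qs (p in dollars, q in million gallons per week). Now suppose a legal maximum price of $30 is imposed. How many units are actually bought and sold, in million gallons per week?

28

Rearranging supply gives qs = p - 2. In a free market, 398 - 7p = p - 2 gives the equilibrium p* = 50, q* = 48.
Since 30 < 50, the ceiling is binding.
At p = 30: qd = 398 - 7·30 = 188 and qs = 30 - 2 = 28.
The quantity actually transacted is the short side, supply: 28.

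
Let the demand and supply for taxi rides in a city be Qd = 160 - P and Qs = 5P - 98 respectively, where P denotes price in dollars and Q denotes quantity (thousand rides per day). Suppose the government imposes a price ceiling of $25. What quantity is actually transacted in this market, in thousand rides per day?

27

In a free market, 160 - P = 5P - 98 gives the equilibrium P* = 43, Q* = 117.
The ceiling of 25 is below the equilibrium price 43, so it binds.
At P = 25: Qd = 160 - 25 = 135 and Qs = 5·25 - 98 = 27.
The quantity actually transacted is the short side, supply: 27.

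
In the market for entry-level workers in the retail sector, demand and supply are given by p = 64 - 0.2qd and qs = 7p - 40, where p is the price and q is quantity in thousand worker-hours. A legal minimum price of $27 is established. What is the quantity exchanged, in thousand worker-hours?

170

Rearranging demand gives qd = 320 - 5p. Setting quantity demanded equal to quantity supplied, 320 - 5p = 7p - 40, gives p* = 30 and q* = 170.
The floor of 27 is below the equilibrium price 30, so it is not binding; the market clears at p* = 30, q* = 170.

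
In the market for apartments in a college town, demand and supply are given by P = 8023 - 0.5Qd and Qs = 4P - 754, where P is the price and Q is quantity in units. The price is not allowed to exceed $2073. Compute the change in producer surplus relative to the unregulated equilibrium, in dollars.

-6537184

Rearranging demand gives Qd = 16046 - 2P. Setting quantity demanded equal to quantity supplied, 16046 - 2P = 4P - 754, gives P* = 2800 and Q* = 10446.
The ceiling of 2073 is below the equilibrium price 2800, so it binds.
At P = 2073: Qd = 16046 - 2·2073 = 11900 and Qs = 4·2073 - 754 = 7538.
Producer surplus without the control is ½ · (2800 - 188.5) · 10446 = 13639864.5.
With the ceiling, producers sell 7538 units at 2073, so PS = ½ · (2073 - 188.5) · 7538 = 7102680.5.
Change in producer surplus = 7102680.5 - 13639864.5 = -6537184.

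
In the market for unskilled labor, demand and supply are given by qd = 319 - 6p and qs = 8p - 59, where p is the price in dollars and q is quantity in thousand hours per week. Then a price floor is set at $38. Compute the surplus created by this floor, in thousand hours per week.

Equilibrium: 319 - 6p = 8p - 59, so 378 = 14p and p* = 27, q* = 157.
Because the floor (38) lies above the market-clearing price, it is binding.
At p = 38: qd = 319 - 6·38 = 91 and qs = 8·38 - 59 = 245.
Surplus = qs - qd = 245 - 91 = 154.

154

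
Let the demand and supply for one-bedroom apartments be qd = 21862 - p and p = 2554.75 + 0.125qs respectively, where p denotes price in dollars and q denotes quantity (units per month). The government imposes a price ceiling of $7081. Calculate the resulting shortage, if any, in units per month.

0

Rearranging supply gives qs = 8p - 20438. Without the control the market clears where 21862 - p = 8p - 20438, i.e. p* = 4700 and q* = 17162.
Since 7081 is above p* = 4700, the ceiling does not bind and the free-market outcome prevails.
Since the control does not bind, there is no shortage.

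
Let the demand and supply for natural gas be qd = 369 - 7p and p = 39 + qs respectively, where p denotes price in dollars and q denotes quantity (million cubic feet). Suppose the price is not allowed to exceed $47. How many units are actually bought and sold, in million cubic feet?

Rearranging supply gives qs = p - 39. In a free market, 369 - 7p = p - 39 gives the equilibrium p* = 51, q* = 12.
Because the ceiling (47) lies below the market-clearing price, it is binding.
At p = 47: qd = 369 - 7·47 = 40 and qs = 47 - 39 = 8.
The quantity actually transacted is the short side, supply: 8.

8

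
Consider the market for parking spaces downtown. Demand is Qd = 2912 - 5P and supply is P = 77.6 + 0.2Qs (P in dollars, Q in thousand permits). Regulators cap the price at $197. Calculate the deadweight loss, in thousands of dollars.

Rearranging supply gives Qs = 5P - 388. Equilibrium: 2912 - 5P = 5P - 388, so 3300 = 10P and P* = 330, Q* = 1262.
Because the ceiling (197) lies below the market-clearing price, it is binding.
At P = 197: Qd = 2912 - 5·197 = 1927 and Qs = 5·197 - 388 = 597.
Quantity traded falls to 597. At Q = 597 the demand price is (2912 - 597)/5 = 463 and the supply price is (388 + 597)/5 = 197.
Deadweight loss = ½ · (463 - 197) · (1262 - 597) = ½ · 266 · 665 = 88445.

88445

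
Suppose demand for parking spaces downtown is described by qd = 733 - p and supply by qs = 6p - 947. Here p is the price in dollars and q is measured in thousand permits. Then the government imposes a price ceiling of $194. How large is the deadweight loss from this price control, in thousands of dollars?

In a free market, 733 - p = 6p - 947 gives the equilibrium p* = 240, q* = 493.
The ceiling of 194 is below the equilibrium price 240, so it binds.
At p = 194: qd = 733 - 194 = 539 and qs = 6·194 - 947 = 217.
Quantity traded falls to 217. At q = 217 the demand price is 733 - 217 = 516 and the supply price is (947 + 217)/6 = 194.
Deadweight loss = ½ · (516 - 194) · (493 - 217) = ½ · 322 · 276 = 44436.

44436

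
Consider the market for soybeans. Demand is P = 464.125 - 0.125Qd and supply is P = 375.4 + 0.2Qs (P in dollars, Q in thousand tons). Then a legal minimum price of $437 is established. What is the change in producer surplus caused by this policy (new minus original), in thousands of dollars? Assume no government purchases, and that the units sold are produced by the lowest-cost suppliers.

Rearranging demand gives Qd = 3713 - 8P; rearranging supply gives Qs = 5P - 1877. In a free market, 3713 - 8P = 5P - 1877 gives the equilibrium P* = 430, Q* = 273.
Because the floor (437) lies above the market-clearing price, it is binding.
At P = 437: Qd = 3713 - 8·437 = 217 and Qs = 5·437 - 1877 = 308.
Producer surplus without the control is ½ · (430 - 375.4) · 273 = 7452.9.
With the floor, 217 units are sold at 437. The supply price at Q = 217 is 418.8, so PS = ½ · [(437 - 375.4) + (437 - 418.8)] · 217 = 8658.3.
Change in producer surplus = 8658.3 - 7452.9 = 1205.4.

1205.4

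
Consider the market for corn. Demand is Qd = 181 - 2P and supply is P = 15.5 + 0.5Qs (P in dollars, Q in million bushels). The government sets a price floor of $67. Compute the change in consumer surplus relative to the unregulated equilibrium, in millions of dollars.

-854

Rearranging supply gives Qs = 2P - 31. Equilibrium: 181 - 2P = 2P - 31, so 212 = 4P and P* = 53, Q* = 75.
The floor of 67 is above the equilibrium price 53, so it binds.
At P = 67: Qd = 181 - 2·67 = 47 and Qs = 2·67 - 31 = 103.
Consumer surplus without the control is ½ · (90.5 - 53) · 75 = 1406.25.
With the floor, consumers buy 47 units at 67, so CS = ½ · (90.5 - 67) · 47 = 552.25.
Change in consumer surplus = 552.25 - 1406.25 = -854.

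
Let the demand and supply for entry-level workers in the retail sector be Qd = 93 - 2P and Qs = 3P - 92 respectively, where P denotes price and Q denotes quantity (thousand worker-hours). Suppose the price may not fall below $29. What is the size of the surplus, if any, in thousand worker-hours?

Setting quantity demanded equal to quantity supplied, 93 - 2P = 3P - 92, gives P* = 37 and Q* = 19.
The floor of 29 is below the equilibrium price 37, so it is not binding; the market clears at P* = 37, Q* = 19.
Since the control does not bind, there is no surplus.

0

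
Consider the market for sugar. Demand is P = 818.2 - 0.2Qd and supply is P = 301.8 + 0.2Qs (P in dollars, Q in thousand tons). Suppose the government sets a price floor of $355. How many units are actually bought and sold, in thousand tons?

1291

Rearranging demand gives Qd = 4091 - 5P; rearranging supply gives Qs = 5P - 1509. Without the control the market clears where 4091 - 5P = 5P - 1509, i.e. P* = 560 and Q* = 1291.
The floor of 355 is below the equilibrium price 560, so it is not binding; the market clears at P* = 560, Q* = 1291.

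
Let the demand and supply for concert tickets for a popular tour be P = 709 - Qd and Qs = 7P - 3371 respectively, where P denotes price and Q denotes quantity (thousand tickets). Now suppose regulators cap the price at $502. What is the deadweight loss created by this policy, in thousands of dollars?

Rearranging demand gives Qd = 709 - P. Without the control the market clears where 709 - P = 7P - 3371, i.e. P* = 510 and Q* = 199.
The ceiling of 502 is below the equilibrium price 510, so it binds.
At P = 502: Qd = 709 - 502 = 207 and Qs = 7·502 - 3371 = 143.
Quantity traded falls to 143. At Q = 143 the demand price is 709 - 143 = 566 and the supply price is (3371 + 143)/7 = 502.
Deadweight loss = ½ · (566 - 502) · (199 - 143) = ½ · 64 · 56 = 1792.

1792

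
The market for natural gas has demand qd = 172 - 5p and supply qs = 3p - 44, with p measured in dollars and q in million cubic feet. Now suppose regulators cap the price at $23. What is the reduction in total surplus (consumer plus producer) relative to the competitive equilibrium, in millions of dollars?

Setting quantity demanded equal to quantity supplied, 172 - 5p = 3p - 44, gives p* = 27 and q* = 37.
The ceiling of 23 is below the equilibrium price 27, so it binds.
At p = 23: qd = 172 - 5·23 = 57 and qs = 3·23 - 44 = 25.
Quantity traded falls to 25. At q = 25 the demand price is (172 - 25)/5 = 29.4 and the supply price is (44 + 25)/3 = 23.
Deadweight loss = ½ · (29.4 - 23) · (37 - 25) = ½ · 6.4 · 12 = 38.4.

38.4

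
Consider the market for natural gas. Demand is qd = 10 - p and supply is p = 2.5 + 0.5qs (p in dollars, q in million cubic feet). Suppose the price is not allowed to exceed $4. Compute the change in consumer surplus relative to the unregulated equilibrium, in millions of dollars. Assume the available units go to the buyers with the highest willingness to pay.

1

Rearranging supply gives qs = 2p - 5. Without the control the market clears where 10 - p = 2p - 5, i.e. p* = 5 and q* = 5.
Since 4 < 5, the ceiling is binding.
At p = 4: qd = 10 - 4 = 6 and qs = 2·4 - 5 = 3.
Consumer surplus without the control is ½ · (10 - 5) · 5 = 12.5.
With the ceiling, 3 units are sold at 4 (assume they go to the highest-value buyers). The demand price at q = 3 is 7, so CS = ½ · [(10 - 4) + (7 - 4)] · 3 = 13.5.
Change in consumer surplus = 13.5 - 12.5 = 1.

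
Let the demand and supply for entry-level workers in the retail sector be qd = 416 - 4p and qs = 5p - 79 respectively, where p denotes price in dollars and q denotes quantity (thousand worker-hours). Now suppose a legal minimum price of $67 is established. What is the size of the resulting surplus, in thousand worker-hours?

Equilibrium: 416 - 4p = 5p - 79, so 495 = 9p and p* = 55, q* = 196.
Since 67 > 55, the floor is binding.
At p = 67: qd = 416 - 4·67 = 148 and qs = 5·67 - 79 = 256.
Surplus = qs - qd = 256 - 148 = 108.

108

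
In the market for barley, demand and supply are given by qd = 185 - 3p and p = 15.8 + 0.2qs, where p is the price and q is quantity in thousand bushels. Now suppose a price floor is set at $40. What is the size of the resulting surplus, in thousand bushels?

56

Rearranging supply gives qs = 5p - 79. Setting quantity demanded equal to quantity supplied, 185 - 3p = 5p - 79, gives p* = 33 and q* = 86.
Because the floor (40) lies above the market-clearing price, it is binding.
At p = 40: qd = 185 - 3·40 = 65 and qs = 5·40 - 79 = 121.
Surplus = qs - qd = 121 - 65 = 56.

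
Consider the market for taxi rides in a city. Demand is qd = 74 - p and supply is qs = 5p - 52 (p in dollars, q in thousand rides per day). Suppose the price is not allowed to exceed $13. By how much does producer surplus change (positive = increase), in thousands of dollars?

-264

Setting quantity demanded equal to quantity supplied, 74 - p = 5p - 52, gives p* = 21 and q* = 53.
Because the ceiling (13) lies below the market-clearing price, it is binding.
At p = 13: qd = 74 - 13 = 61 and qs = 5·13 - 52 = 13.
Producer surplus without the control is ½ · (21 - 10.4) · 53 = 280.9.
With the ceiling, producers sell 13 units at 13, so PS = ½ · (13 - 10.4) · 13 = 16.9.
Change in producer surplus = 16.9 - 280.9 = -264.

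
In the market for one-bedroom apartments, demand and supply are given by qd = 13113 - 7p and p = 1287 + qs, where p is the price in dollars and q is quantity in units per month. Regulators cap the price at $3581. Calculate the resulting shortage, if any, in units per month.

0

Rearranging supply gives qs = p - 1287. Equilibrium: 13113 - 7p = p - 1287, so 14400 = 8p and p* = 1800, q* = 513.
The ceiling of 3581 is above the equilibrium price 1800, so it is not binding; the market clears at p* = 1800, q* = 513.
Since the control does not bind, there is no shortage.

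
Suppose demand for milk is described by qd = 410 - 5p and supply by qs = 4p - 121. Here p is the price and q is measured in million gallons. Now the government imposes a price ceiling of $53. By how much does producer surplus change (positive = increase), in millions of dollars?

-618

In a free market, 410 - 5p = 4p - 121 gives the equilibrium p* = 59, q* = 115.
The ceiling of 53 is below the equilibrium price 59, so it binds.
At p = 53: qd = 410 - 5·53 = 145 and qs = 4·53 - 121 = 91.
Producer surplus without the control is ½ · (59 - 30.25) · 115 = 1653.125.
With the ceiling, producers sell 91 units at 53, so PS = ½ · (53 - 30.25) · 91 = 1035.125.
Change in producer surplus = 1035.125 - 1653.125 = -618.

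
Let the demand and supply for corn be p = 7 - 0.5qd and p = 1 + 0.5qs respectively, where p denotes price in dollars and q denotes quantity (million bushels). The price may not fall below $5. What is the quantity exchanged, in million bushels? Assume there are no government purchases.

Rearranging demand gives qd = 14 - 2p; rearranging supply gives qs = 2p - 2. Equilibrium: 14 - 2p = 2p - 2, so 16 = 4p and p* = 4, q* = 6.
Because the floor (5) lies above the market-clearing price, it is binding.
At p = 5: qd = 14 - 2·5 = 4 and qs = 2·5 - 2 = 8.
The quantity actually transacted is the short side, demand: 4.

4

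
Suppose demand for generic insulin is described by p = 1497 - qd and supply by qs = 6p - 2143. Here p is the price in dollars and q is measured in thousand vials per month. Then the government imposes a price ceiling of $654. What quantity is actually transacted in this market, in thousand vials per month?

977

Rearranging demand gives qd = 1497 - p. Equilibrium: 1497 - p = 6p - 2143, so 3640 = 7p and p* = 520, q* = 977.
Since 654 is above p* = 520, the ceiling does not bind and the free-market outcome prevails.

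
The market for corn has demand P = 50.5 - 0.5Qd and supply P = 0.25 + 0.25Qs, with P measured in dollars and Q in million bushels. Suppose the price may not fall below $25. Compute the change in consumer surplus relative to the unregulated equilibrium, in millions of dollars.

-472

Rearranging demand gives Qd = 101 - 2P; rearranging supply gives Qs = 4P - 1. In a free market, 101 - 2P = 4P - 1 gives the equilibrium P* = 17, Q* = 67.
Because the floor (25) lies above the market-clearing price, it is binding.
At P = 25: Qd = 101 - 2·25 = 51 and Qs = 4·25 - 1 = 99.
Consumer surplus without the control is ½ · (50.5 - 17) · 67 = 1122.25.
With the floor, consumers buy 51 units at 25, so CS = ½ · (50.5 - 25) · 51 = 650.25.
Change in consumer surplus = 650.25 - 1122.25 = -472.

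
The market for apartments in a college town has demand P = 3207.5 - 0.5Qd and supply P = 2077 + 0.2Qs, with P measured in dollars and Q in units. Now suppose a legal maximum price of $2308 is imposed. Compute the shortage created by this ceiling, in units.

Rearranging demand gives Qd = 6415 - 2P; rearranging supply gives Qs = 5P - 10385. In a free market, 6415 - 2P = 5P - 10385 gives the equilibrium P* = 2400, Q* = 1615.
Because the ceiling (2308) lies below the market-clearing price, it is binding.
At P = 2308: Qd = 6415 - 2·2308 = 1799 and Qs = 5·2308 - 10385 = 1155.
Shortage = Qd - Qs = 1799 - 1155 = 644.

644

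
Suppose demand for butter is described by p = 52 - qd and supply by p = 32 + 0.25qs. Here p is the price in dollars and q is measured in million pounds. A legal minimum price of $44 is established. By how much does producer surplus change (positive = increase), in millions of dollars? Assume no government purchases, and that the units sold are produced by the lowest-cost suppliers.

Rearranging demand gives qd = 52 - p; rearranging supply gives qs = 4p - 128. Setting quantity demanded equal to quantity supplied, 52 - p = 4p - 128, gives p* = 36 and q* = 16.
Since 44 > 36, the floor is binding.
At p = 44: qd = 52 - 44 = 8 and qs = 4·44 - 128 = 48.
Producer surplus without the control is ½ · (36 - 32) · 16 = 32.
With the floor, 8 units are sold at 44. The supply price at q = 8 is 34, so PS = ½ · [(44 - 32) + (44 - 34)] · 8 = 88.
Change in producer surplus = 88 - 32 = 56.

56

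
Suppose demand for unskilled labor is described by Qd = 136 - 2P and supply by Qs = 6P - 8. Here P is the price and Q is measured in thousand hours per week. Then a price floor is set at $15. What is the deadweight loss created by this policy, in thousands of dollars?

0

Without the control the market clears where 136 - 2P = 6P - 8, i.e. P* = 18 and Q* = 100.
The floor of 15 is below the equilibrium price 18, so it is not binding; the market clears at P* = 18, Q* = 100.
Since the control does not bind, no trades are prevented and deadweight loss is zero.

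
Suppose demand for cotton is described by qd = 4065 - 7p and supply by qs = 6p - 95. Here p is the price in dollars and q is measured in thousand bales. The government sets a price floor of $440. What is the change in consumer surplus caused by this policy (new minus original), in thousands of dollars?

-168600

In a free market, 4065 - 7p = 6p - 95 gives the equilibrium p* = 320, q* = 1825.
The floor of 440 is above the equilibrium price 320, so it binds.
At p = 440: qd = 4065 - 7·440 = 985 and qs = 6·440 - 95 = 2545.
Consumer surplus without the control is ½ · (4065/7 - 320) · 1825 = 3330625/14.
With the floor, consumers buy 985 units at 440, so CS = ½ · (4065/7 - 440) · 985 = 970225/14.
Change in consumer surplus = 970225/14 - 3330625/14 = -168600.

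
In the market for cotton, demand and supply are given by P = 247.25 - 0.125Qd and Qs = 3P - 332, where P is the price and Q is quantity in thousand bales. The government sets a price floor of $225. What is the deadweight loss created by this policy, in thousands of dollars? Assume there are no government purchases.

Rearranging demand gives Qd = 1978 - 8P. Without the control the market clears where 1978 - 8P = 3P - 332, i.e. P* = 210 and Q* = 298.
The floor of 225 is above the equilibrium price 210, so it binds.
At P = 225: Qd = 1978 - 8·225 = 178 and Qs = 3·225 - 332 = 343.
Quantity traded falls to 178. At Q = 178 the demand price is (1978 - 178)/8 = 225 and the supply price is (332 + 178)/3 = 170.
Deadweight loss = ½ · (225 - 170) · (298 - 178) = ½ · 55 · 120 = 3300.

3300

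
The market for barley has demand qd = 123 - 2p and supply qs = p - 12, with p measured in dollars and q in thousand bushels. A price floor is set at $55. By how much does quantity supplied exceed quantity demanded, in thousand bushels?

30

Without the control the market clears where 123 - 2p = p - 12, i.e. p* = 45 and q* = 33.
The floor of 55 is above the equilibrium price 45, so it binds.
At p = 55: qd = 123 - 2·55 = 13 and qs = 55 - 12 = 43.
Surplus = qs - qd = 43 - 13 = 30.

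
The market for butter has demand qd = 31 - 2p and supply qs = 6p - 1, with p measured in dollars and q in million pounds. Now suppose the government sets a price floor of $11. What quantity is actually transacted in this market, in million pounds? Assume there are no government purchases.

9

In a free market, 31 - 2p = 6p - 1 gives the equilibrium p* = 4, q* = 23.
Because the floor (11) lies above the market-clearing price, it is binding.
At p = 11: qd = 31 - 2·11 = 9 and qs = 6·11 - 1 = 65.
The quantity actually transacted is the short side, demand: 9.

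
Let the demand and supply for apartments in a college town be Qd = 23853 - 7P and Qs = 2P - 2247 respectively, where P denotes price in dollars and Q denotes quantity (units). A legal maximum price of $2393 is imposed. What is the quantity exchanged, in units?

2539

Equilibrium: 23853 - 7P = 2P - 2247, so 26100 = 9P and P* = 2900, Q* = 3553.
Since 2393 < 2900, the ceiling is binding.
At P = 2393: Qd = 23853 - 7·2393 = 7102 and Qs = 2·2393 - 2247 = 2539.
The quantity actually transacted is the short side, supply: 2539.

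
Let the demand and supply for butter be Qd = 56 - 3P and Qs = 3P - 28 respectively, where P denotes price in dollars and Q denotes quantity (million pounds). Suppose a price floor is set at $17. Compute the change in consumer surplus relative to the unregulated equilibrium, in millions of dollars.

-28.5

In a free market, 56 - 3P = 3P - 28 gives the equilibrium P* = 14, Q* = 14.
The floor of 17 is above the equilibrium price 14, so it binds.
At P = 17: Qd = 56 - 3·17 = 5 and Qs = 3·17 - 28 = 23.
Consumer surplus without the control is ½ · (56/3 - 14) · 14 = 98/3.
With the floor, consumers buy 5 units at 17, so CS = ½ · (56/3 - 17) · 5 = 25/6.
Change in consumer surplus = 25/6 - 98/3 = -28.5.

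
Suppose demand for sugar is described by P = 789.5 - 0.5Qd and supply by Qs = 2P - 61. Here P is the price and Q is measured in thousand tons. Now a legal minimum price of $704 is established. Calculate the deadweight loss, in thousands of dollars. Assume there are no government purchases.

172872

Rearranging demand gives Qd = 1579 - 2P. Without the control the market clears where 1579 - 2P = 2P - 61, i.e. P* = 410 and Q* = 759.
Because the floor (704) lies above the market-clearing price, it is binding.
At P = 704: Qd = 1579 - 2·704 = 171 and Qs = 2·704 - 61 = 1347.
Quantity traded falls to 171. At Q = 171 the demand price is (1579 - 171)/2 = 704 and the supply price is (61 + 171)/2 = 116.
Deadweight loss = ½ · (704 - 116) · (759 - 171) = ½ · 588 · 588 = 172872.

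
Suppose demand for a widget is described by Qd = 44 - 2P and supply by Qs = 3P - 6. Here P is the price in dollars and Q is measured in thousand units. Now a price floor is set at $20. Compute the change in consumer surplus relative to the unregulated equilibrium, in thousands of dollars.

-140

Without the control the market clears where 44 - 2P = 3P - 6, i.e. P* = 10 and Q* = 24.
The floor of 20 is above the equilibrium price 10, so it binds.
At P = 20: Qd = 44 - 2·20 = 4 and Qs = 3·20 - 6 = 54.
Consumer surplus without the control is ½ · (22 - 10) · 24 = 144.
With the floor, consumers buy 4 units at 20, so CS = ½ · (22 - 20) · 4 = 4.
Change in consumer surplus = 4 - 144 = -140.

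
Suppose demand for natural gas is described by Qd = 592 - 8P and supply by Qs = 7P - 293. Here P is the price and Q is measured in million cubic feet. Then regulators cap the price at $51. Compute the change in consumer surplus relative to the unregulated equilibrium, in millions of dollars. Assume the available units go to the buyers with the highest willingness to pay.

Equilibrium: 592 - 8P = 7P - 293, so 885 = 15P and P* = 59, Q* = 120.
The ceiling of 51 is below the equilibrium price 59, so it binds.
At P = 51: Qd = 592 - 8·51 = 184 and Qs = 7·51 - 293 = 64.
Consumer surplus without the control is ½ · (74 - 59) · 120 = 900.
With the ceiling, 64 units are sold at 51 (assume they go to the highest-value buyers). The demand price at Q = 64 is 66, so CS = ½ · [(74 - 51) + (66 - 51)] · 64 = 1216.
Change in consumer surplus = 1216 - 900 = 316.

316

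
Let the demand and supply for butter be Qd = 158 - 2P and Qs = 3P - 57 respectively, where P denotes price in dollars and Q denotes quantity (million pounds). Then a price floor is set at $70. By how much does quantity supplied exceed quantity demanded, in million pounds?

In a free market, 158 - 2P = 3P - 57 gives the equilibrium P* = 43, Q* = 72.
Since 70 > 43, the floor is binding.
At P = 70: Qd = 158 - 2·70 = 18 and Qs = 3·70 - 57 = 153.
Surplus = Qs - Qd = 153 - 18 = 135.

135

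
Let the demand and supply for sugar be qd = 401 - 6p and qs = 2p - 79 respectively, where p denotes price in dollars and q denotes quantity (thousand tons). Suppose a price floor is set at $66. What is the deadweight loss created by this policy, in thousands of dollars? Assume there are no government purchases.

In a free market, 401 - 6p = 2p - 79 gives the equilibrium p* = 60, q* = 41.
The floor of 66 is above the equilibrium price 60, so it binds.
At p = 66: qd = 401 - 6·66 = 5 and qs = 2·66 - 79 = 53.
Quantity traded falls to 5. At q = 5 the demand price is (401 - 5)/6 = 66 and the supply price is (79 + 5)/2 = 42.
Deadweight loss = ½ · (66 - 42) · (41 - 5) = ½ · 24 · 36 = 432.

432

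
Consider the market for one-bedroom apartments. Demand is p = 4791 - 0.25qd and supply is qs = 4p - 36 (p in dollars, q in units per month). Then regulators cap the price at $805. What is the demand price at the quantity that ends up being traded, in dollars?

Rearranging demand gives qd = 19164 - 4p. Equilibrium: 19164 - 4p = 4p - 36, so 19200 = 8p and p* = 2400, q* = 9564.
Because the ceiling (805) lies below the market-clearing price, it is binding.
At p = 805: qd = 19164 - 4·805 = 15944 and qs = 4·805 - 36 = 3184.
Only 3184 units reach the market. On the demand curve, the marginal buyer's willingness to pay at q = 3184 is (19164 - 3184)/4 = 3995.

3995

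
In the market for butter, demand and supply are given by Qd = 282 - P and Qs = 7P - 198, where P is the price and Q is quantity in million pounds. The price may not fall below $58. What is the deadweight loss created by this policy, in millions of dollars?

Without the control the market clears where 282 - P = 7P - 198, i.e. P* = 60 and Q* = 222.
The floor of 58 is below the equilibrium price 60, so it is not binding; the market clears at P* = 60, Q* = 222.
Since the control does not bind, no trades are prevented and deadweight loss is zero.

0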